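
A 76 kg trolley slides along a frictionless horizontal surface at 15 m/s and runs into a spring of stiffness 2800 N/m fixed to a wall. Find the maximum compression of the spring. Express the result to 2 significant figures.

All KE is stored as spring PE at maximum compression: ½mv² = ½kx²
x = v√(m/k) = 15 × √(76/2800) = 2.471 m

x = 2.5 m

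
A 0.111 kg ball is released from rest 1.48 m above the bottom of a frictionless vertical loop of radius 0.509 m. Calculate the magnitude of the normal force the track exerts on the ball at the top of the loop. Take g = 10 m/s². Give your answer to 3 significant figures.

N = 0.905 N

Energy from release to top (height 2r): mgh = ½mv_top² + mg(2r)
v_top² = 2g(h − 2r) = 2(10)(1.48 − 1.018) = 9.2400 m²/s²
At the top, both N and weight point toward the centre: N + mg = mv_top²/r
N = m(v_top²/r − g) = 0.111(9.2400/0.509 − 10) = 0.9050 N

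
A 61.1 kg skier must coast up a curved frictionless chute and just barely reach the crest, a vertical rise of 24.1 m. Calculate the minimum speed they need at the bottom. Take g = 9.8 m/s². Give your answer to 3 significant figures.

At the top they are momentarily at rest, so all KE converts to PE: ½mv² = mgh
v = √(2gh) = √(2 × 9.8 × 24.1) = 21.73 m/s

v = 21.7 m/s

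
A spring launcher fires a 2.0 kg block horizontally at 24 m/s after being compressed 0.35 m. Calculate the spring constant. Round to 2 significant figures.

½kx² = ½mv²
k = mv²/x² = (2.0)(24)²/(0.35)² = 9404 N/m

k = 9400 N/m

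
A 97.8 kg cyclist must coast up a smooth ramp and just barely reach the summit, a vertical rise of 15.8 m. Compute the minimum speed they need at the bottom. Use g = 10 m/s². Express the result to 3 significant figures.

v = 17.8 m/s

At the top they are momentarily at rest, so all KE converts to PE: ½mv² = mgh
v = √(2gh) = √(2 × 10 × 15.8) = 17.78 m/s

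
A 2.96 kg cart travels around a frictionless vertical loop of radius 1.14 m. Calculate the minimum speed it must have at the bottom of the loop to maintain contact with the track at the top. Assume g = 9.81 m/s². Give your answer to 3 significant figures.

v = 7.48 m/s

At the top: mg = mv_top²/r ⇒ v_top² = gr = 11.18 m²/s²
Energy from bottom to top (height 2r): ½mv_bot² = ½mv_top² + mg(2r)
v_bot² = gr + 4gr = 5gr = 55.92
v_bot = √(5gr) = 7.478 m/s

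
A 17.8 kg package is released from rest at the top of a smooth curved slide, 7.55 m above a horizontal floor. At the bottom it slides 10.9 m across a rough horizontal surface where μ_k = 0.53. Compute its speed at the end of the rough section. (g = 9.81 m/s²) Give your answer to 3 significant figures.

v = 5.90 m/s

Energy at the top = energy at the end + work done against friction:
mgh = ½mv² + μ_k m g d
W_f = μ_k mg d = (0.53)(17.8)(9.81)(10.9) = 1009 J
½mv² = mgh − W_f = 1318.4 − 1009 = 309.60 J
v = √(2 × 309.60/17.8) = 5.898 m/s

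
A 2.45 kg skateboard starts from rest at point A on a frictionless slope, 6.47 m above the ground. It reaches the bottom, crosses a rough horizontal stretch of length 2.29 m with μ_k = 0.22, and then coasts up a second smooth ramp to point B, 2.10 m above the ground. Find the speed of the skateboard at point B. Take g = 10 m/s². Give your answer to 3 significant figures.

v = 8.79 m/s

Energy at A: mgh₁ = (2.45)(10)(6.47) = 158.51 J
Friction loss: W_f = μ_k mg d = 12.34 J
At B: ½mv² + mgh₂ = mgh₁ − W_f
½mv² = 158.51 − 12.34 − 51.450 = 94.722 J
v = √(2 × 94.722/2.45) = 8.793 m/s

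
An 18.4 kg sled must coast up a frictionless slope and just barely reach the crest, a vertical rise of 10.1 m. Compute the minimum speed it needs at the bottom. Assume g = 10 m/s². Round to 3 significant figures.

At the top it is momentarily at rest, so all KE converts to PE: ½mv² = mgh
v = √(2gh) = √(2 × 10 × 10.1) = 14.21 m/s

v = 14.2 m/s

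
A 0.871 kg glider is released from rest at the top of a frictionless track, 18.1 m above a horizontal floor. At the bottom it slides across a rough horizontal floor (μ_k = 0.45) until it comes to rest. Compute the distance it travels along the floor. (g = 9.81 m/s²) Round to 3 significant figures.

d = 40.2 m

Applying the work–energy principle:
At rest all PE has been dissipated by friction: mgh = μ_k m g d
d = h/μ_k = 18.1/0.45 = 40.22 m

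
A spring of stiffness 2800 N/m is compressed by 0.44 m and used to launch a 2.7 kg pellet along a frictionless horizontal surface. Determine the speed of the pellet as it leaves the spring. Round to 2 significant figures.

v = 14 m/s

The pellet leaves the spring when the spring is at natural length, so ½kx² = ½mv²
v = x√(k/m) = 0.44 × √(2800/2.7) = 14.17 m/s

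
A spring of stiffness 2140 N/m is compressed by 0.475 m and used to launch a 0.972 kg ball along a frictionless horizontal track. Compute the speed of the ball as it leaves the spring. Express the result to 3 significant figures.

The ball leaves the spring when the spring is at natural length, so ½kx² = ½mv²
v = x√(k/m) = 0.475 × √(2140/0.972) = 22.29 m/s

v = 22.3 m/s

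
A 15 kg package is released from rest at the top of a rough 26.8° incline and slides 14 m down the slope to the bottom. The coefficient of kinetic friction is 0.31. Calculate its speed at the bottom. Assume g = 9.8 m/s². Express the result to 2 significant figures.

v = 6.9 m/s

Energy: mgh = ½mv² + W_f, with h = L sinθ and W_f = μ_k (mg cosθ) L
mgh = mgL sinθ = (15)(9.8)(14)sin26.8° = 927.91 J
W_f = μ_k mg cosθ · L = (0.31)(15)(9.8)cos26.8°·14 = 569.5 J
½mv² = 927.91 − 569.5 = 358.45 J
v = √(2 × 358.45/15) = 6.913 m/s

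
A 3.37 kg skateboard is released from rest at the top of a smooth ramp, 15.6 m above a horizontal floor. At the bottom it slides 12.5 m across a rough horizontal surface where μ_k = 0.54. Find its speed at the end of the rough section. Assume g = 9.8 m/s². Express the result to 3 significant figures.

Energy at the top = energy at the end + work done against friction:
mgh = ½mv² + μ_k m g d
W_f = μ_k mg d = (0.54)(3.37)(9.8)(12.5) = 222.9 J
½mv² = mgh − W_f = 515.21 − 222.9 = 292.28 J
v = √(2 × 292.28/3.37) = 13.17 m/s

v = 13.2 m/s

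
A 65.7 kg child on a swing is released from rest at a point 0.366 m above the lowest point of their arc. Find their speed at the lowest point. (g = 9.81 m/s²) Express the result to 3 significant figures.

Energy conservation between the two points: mgh = ½mv²
The mass cancels from both sides.
v = √(2gh) = √(2 × 9.81 × 0.366) = √7.1809 = 2.680 m/s

v = 2.68 m/s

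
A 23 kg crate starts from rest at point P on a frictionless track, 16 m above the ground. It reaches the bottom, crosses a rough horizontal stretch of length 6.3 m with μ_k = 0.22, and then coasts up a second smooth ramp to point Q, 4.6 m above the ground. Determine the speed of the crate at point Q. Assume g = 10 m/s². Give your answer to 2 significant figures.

v = 14 m/s

Energy at P: mgh₁ = (23)(10)(16) = 3680.0 J
Friction loss: W_f = μ_k mg d = 318.8 J
At Q: ½mv² + mgh₂ = mgh₁ − W_f
½mv² = 3680.0 − 318.8 − 1058.0 = 2303.2 J
v = √(2 × 2303.2/23) = 14.15 m/s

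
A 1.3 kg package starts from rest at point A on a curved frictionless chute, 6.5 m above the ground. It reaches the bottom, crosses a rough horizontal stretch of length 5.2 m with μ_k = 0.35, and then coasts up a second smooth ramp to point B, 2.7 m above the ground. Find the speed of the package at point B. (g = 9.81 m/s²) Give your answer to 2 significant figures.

v = 6.2 m/s

Energy at A: mgh₁ = (1.3)(9.81)(6.5) = 82.895 J
Friction loss: W_f = μ_k mg d = 23.21 J
At B: ½mv² + mgh₂ = mgh₁ − W_f
½mv² = 82.895 − 23.21 − 34.433 = 25.251 J
v = √(2 × 25.251/1.3) = 6.233 m/s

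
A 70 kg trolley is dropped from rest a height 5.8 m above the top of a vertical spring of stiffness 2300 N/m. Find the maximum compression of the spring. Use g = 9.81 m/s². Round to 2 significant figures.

x = 2.2 m

Measuring PE from the top of the relaxed spring, at max compression the trolley has dropped H + x with zero KE, so:
mg(H + x) = ½kx²
½(2300)x² − (70)(9.81)x − (70)(9.81)(5.8) = 0
1150x² − 686.7x − 3983 = 0
x = [686.7 + √(471557 + 1.8321e+07)]/(2 × 1150) = 2.183 m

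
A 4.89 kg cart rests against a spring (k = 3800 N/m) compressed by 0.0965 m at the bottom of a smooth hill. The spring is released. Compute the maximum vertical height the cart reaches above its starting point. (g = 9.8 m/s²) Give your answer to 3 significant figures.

Energy conservation from release to the highest point: ½kx² = mgh
h = kx²/(2mg) = (3800)(0.0965)²/(2 × 4.89 × 9.8) = 0.3692 m

h = 0.369 m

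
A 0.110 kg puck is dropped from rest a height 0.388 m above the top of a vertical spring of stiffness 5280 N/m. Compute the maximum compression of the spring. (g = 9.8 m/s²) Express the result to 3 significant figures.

Measuring PE from the top of the relaxed spring, at max compression the puck has dropped H + x with zero KE, so:
mg(H + x) = ½kx²
½(5280)x² − (0.110)(9.8)x − (0.110)(9.8)(0.388) = 0
2640x² − 1.078x − 0.4183 = 0
x = [1.078 + √(1.162 + 4416.9)]/(2 × 2640) = 0.01279 m

x = 0.0128 m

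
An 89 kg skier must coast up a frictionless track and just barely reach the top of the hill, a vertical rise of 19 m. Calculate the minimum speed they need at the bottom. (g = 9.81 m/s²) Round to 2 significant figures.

At the top they are momentarily at rest, so all KE converts to PE: ½mv² = mgh
v = √(2gh) = √(2 × 9.81 × 19) = 19.31 m/s

v = 19 m/s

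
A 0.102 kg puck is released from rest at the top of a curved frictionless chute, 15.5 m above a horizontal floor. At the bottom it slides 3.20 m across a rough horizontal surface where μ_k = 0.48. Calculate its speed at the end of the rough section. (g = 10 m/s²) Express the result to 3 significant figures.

Energy bookkeeping (friction removes W_f = μ_k N d):
mgh = ½mv² + μ_k m g d
W_f = μ_k mg d = (0.48)(0.102)(10)(3.20) = 1.567 J
½mv² = mgh − W_f = 15.810 − 1.567 = 14.243 J
v = √(2 × 14.243/0.102) = 16.71 m/s

v = 16.7 m/s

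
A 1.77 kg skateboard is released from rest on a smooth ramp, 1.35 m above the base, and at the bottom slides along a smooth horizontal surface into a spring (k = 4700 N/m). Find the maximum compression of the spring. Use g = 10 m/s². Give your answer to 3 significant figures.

At max compression the skateboard is momentarily at rest: mgh = ½kx²
x = √(2mgh/k) = √(2 × 1.77 × 10 × 1.35 / 4700) = 0.1008 m

x = 0.101 m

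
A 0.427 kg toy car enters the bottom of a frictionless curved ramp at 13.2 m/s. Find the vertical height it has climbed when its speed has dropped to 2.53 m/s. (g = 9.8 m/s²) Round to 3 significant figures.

h = 8.56 m

Energy balance between the two points: ½mv₁² = ½mv₂² + mgh
h = (v₁² − v₂²)/(2g) = (13.2² − 2.53²)/(2 × 9.8) = 8.563 m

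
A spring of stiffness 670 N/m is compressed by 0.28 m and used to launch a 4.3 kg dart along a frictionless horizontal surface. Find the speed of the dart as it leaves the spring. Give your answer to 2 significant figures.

v = 3.5 m/s

The dart leaves the spring when the spring is at natural length, so ½kx² = ½mv²
v = x√(k/m) = 0.28 × √(670/4.3) = 3.495 m/s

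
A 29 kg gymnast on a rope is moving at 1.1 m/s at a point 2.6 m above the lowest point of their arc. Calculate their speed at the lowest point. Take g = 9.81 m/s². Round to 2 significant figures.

Mechanical energy is conserved (no friction): ½mv₀² + mgh = ½mv²
v² = v₀² + 2gh = (1.1)² + 2(9.81)(2.6) = 52.222
v = √52.222 = 7.226 m/s

v = 7.2 m/s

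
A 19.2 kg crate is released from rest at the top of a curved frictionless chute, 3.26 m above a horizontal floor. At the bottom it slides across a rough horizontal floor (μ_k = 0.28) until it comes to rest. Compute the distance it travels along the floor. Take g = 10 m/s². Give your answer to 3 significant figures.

d = 11.6 m

Energy bookkeeping (friction removes W_f = μ_k N d):
At rest all PE has been dissipated by friction: mgh = μ_k m g d
d = h/μ_k = 3.26/0.28 = 11.64 m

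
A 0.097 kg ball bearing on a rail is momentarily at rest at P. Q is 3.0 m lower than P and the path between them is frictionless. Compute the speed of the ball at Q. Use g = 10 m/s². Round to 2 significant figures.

Mechanical energy is conserved (no friction): mgh = ½mv²
The mass cancels from both sides.
v = √(2gh) = √(2 × 10 × 3.0) = √60.000 = 7.746 m/s

v = 7.7 m/s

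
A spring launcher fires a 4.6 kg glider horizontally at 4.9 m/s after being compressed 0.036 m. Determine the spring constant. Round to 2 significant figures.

k = 85000 N/m

Energy stored in the spring equals the launch KE: ½kx² = ½mv²
k = mv²/x² = (4.6)(4.9)²/(0.036)² = 85221 N/m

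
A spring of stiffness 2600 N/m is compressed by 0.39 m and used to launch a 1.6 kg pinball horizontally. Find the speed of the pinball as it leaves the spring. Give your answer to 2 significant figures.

v = 16 m/s

Conservation of energy: ½kx² = ½mv²
v = x√(k/m) = 0.39 × √(2600/1.6) = 15.72 m/s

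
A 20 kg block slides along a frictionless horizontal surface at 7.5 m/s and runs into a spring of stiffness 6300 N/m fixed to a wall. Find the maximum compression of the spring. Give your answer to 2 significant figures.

At max compression the block is momentarily at rest: ½mv² = ½kx²
x = v√(m/k) = 7.5 × √(20/6300) = 0.4226 m

x = 0.42 m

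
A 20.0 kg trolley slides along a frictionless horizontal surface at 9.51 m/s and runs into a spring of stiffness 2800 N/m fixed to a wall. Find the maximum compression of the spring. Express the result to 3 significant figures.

At max compression the trolley is momentarily at rest: ½mv² = ½kx²
x = v√(m/k) = 9.51 × √(20.0/2800) = 0.8037 m

x = 0.804 m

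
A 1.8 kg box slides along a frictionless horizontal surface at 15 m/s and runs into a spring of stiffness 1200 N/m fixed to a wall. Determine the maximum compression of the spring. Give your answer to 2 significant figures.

x = 0.58 m

At max compression the box is momentarily at rest: ½mv² = ½kx²
x = v√(m/k) = 15 × √(1.8/1200) = 0.5809 m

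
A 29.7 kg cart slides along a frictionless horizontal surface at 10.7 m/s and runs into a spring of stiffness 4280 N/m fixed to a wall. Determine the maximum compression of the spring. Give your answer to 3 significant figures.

Conservation of energy between contact and max compression: ½mv² = ½kx²
x = v√(m/k) = 10.7 × √(29.7/4280) = 0.8913 m

x = 0.891 m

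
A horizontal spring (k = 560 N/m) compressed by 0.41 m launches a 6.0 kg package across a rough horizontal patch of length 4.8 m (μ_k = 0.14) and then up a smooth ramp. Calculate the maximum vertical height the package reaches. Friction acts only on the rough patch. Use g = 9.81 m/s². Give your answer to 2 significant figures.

Spring energy: E₀ = ½kx² = ½(560)(0.41)² = 47.068 J
Friction: W_f = μ_k mg d = (0.14)(6.0)(9.81)(4.8) = 39.55 J
Energy at base of ramp: E = 47.068 − 39.55 = 7.5141 J
At max height all remaining energy is PE: mgh = E ⇒ h = E/(mg) = 7.5141/(6.0 × 9.81) = 0.1277 m

h = 0.13 m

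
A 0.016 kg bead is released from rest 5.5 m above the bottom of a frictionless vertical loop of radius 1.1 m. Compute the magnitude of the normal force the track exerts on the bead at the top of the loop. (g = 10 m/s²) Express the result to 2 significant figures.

Energy from release to top (height 2r): mgh = ½mv_top² + mg(2r)
v_top² = 2g(h − 2r) = 2(10)(5.5 − 2.200) = 66.000 m²/s²
At the top, both N and weight point toward the centre: N + mg = mv_top²/r
N = m(v_top²/r − g) = 0.016(66.000/1.1 − 10) = 0.8000 N

N = 0.80 N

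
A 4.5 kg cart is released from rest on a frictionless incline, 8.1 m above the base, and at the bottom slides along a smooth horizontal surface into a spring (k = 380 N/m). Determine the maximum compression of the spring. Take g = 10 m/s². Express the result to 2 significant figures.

x = 1.4 m

At max compression the cart is momentarily at rest: mgh = ½kx²
x = √(2mgh/k) = √(2 × 4.5 × 10 × 8.1 / 380) = 1.385 m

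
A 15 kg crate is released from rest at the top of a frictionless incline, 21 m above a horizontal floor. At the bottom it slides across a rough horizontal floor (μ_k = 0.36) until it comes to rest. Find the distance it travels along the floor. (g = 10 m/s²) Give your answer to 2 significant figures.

Applying the work–energy principle:
At rest all PE has been dissipated by friction: mgh = μ_k m g d
d = h/μ_k = 21/0.36 = 58.33 m

d = 58 m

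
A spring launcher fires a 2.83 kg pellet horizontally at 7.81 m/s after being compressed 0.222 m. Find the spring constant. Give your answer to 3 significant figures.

k = 3500 N/m

Energy stored in the spring equals the launch KE: ½kx² = ½mv²
k = mv²/x² = (2.83)(7.81)²/(0.222)² = 3503 N/m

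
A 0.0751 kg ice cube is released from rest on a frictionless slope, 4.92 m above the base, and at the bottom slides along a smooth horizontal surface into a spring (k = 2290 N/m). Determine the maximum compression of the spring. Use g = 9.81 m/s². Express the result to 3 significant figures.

x = 0.0563 m

Energy conservation (no friction) from release to max compression: mgh = ½kx²
x = √(2mgh/k) = √(2 × 0.0751 × 9.81 × 4.92 / 2290) = 0.05626 m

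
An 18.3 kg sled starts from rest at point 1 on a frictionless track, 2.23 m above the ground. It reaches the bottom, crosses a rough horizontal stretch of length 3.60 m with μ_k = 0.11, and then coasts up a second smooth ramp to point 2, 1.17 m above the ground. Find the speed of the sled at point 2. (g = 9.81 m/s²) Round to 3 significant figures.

Energy at 1: mgh₁ = (18.3)(9.81)(2.23) = 400.34 J
Friction loss: W_f = μ_k mg d = 71.09 J
At 2: ½mv² + mgh₂ = mgh₁ − W_f
½mv² = 400.34 − 71.09 − 210.04 = 119.20 J
v = √(2 × 119.20/18.3) = 3.609 m/s

v = 3.61 m/s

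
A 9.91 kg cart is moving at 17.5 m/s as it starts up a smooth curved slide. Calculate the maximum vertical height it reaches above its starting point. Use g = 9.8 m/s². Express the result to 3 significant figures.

h = 15.6 m

Setting KE at the bottom equal to PE gained: ½mv² = mgh
h = v²/(2g) = 17.5²/(2 × 9.8) = 15.62 m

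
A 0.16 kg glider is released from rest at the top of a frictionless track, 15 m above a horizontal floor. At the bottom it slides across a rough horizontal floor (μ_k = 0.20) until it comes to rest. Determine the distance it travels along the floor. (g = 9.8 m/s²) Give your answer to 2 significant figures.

Applying the work–energy principle:
At rest all PE has been dissipated by friction: mgh = μ_k m g d
d = h/μ_k = 15/0.20 = 75.00 m

d = 75 m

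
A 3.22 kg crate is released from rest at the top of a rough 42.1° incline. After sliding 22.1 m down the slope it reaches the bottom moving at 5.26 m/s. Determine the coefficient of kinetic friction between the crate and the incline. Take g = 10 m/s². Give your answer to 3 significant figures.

mgh = ½mv² + μ_k (mg cosθ) L, with h = L sinθ
mgL sinθ = 477.09 J; ½mv² = 44.545 J
W_f = 477.09 − 44.545 = 432.5 J
μ_k = W_f/(mg cosθ · L) = 432.5/(23.89 × 22.1) = 0.8192

μ_k = 0.819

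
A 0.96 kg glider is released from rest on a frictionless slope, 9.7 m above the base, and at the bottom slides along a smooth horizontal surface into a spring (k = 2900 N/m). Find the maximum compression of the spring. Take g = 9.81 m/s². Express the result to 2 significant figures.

Energy conservation (no friction) from release to max compression: mgh = ½kx²
x = √(2mgh/k) = √(2 × 0.96 × 9.81 × 9.7 / 2900) = 0.2510 m

x = 0.25 m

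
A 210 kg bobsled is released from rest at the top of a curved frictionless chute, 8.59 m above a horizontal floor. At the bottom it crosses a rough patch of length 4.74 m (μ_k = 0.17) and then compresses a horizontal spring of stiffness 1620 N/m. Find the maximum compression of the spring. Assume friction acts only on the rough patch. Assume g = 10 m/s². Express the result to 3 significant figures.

x = 4.49 m

Initial energy: E₁ = mgh = (210)(10)(8.59) = 18039 J
Friction removes W_f = μ_k mg d = (0.17)(210)(10)(4.74) = 1692 J
Energy reaching the spring: E = 18039 − 1692 = 16347 J
At max compression ½kx² = E ⇒ x = √(2E/k) = √(2 × 16347/1620) = 4.492 m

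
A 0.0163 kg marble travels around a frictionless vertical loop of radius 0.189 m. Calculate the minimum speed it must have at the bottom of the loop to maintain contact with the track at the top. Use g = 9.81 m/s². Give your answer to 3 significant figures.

At the top: mg = mv_top²/r ⇒ v_top² = gr = 1.854 m²/s²
Energy from bottom to top (height 2r): ½mv_bot² = ½mv_top² + mg(2r)
v_bot² = gr + 4gr = 5gr = 9.270
v_bot = √(5gr) = 3.045 m/s

v = 3.04 m/s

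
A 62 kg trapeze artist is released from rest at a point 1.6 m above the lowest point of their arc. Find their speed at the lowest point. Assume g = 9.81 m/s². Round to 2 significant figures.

Equating total energy at the two states: mgh = ½mv²
v = √(2gh) = √(2 × 9.81 × 1.6) = √31.392 = 5.603 m/s

v = 5.6 m/s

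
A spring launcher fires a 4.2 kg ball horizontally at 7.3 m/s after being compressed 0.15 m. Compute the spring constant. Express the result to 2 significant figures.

Energy stored in the spring equals the launch KE: ½kx² = ½mv²
k = mv²/x² = (4.2)(7.3)²/(0.15)² = 9947 N/m

k = 9900 N/m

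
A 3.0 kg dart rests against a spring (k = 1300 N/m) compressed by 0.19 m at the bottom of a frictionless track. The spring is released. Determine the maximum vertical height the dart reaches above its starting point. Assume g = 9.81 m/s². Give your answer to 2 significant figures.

Energy conservation from release to the highest point: ½kx² = mgh
h = kx²/(2mg) = (1300)(0.19)²/(2 × 3.0 × 9.81) = 0.7973 m

h = 0.80 m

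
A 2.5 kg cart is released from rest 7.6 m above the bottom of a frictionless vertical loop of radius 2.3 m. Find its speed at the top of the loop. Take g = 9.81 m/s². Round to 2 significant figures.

Energy conservation: mgh = ½mv_top² + mg(2r)
v_top² = 2g(h − 2r) = 2(9.81)(7.6 − 4.600) = 58.86
v_top = 7.672 m/s

v = 7.7 m/s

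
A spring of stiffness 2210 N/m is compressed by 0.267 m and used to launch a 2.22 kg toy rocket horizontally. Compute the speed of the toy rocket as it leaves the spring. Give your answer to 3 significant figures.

v = 8.42 m/s

Conservation of energy: ½kx² = ½mv²
v = x√(k/m) = 0.267 × √(2210/2.22) = 8.424 m/s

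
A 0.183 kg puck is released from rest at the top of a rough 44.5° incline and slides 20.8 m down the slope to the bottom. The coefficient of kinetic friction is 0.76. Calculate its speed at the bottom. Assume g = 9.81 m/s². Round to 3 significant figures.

v = 8.05 m/s

Energy: mgh = ½mv² + W_f, with h = L sinθ and W_f = μ_k (mg cosθ) L
mgh = mgL sinθ = (0.183)(9.81)(20.8)sin44.5° = 26.173 J
W_f = μ_k mg cosθ · L = (0.76)(0.183)(9.81)cos44.5°·20.8 = 20.24 J
½mv² = 26.173 − 20.24 = 5.9312 J
v = √(2 × 5.9312/0.183) = 8.051 m/s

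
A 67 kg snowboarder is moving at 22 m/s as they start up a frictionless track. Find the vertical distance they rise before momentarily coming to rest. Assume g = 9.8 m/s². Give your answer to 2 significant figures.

By energy conservation, ½mv² = mgh
h = v²/(2g) = 22²/(2 × 9.8) = 24.69 m

h = 25 m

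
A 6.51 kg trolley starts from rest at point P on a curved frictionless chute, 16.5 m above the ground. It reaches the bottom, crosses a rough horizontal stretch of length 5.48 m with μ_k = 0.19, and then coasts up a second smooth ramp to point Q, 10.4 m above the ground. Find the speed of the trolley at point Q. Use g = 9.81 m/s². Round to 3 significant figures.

Energy at P: mgh₁ = (6.51)(9.81)(16.5) = 1053.7 J
Friction loss: W_f = μ_k mg d = 66.49 J
At Q: ½mv² + mgh₂ = mgh₁ − W_f
½mv² = 1053.7 − 66.49 − 664.18 = 323.07 J
v = √(2 × 323.07/6.51) = 9.963 m/s

v = 9.96 m/s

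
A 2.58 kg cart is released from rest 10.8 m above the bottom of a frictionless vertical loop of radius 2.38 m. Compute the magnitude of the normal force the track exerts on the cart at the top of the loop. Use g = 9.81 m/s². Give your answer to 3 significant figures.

Energy from release to top (height 2r): mgh = ½mv_top² + mg(2r)
v_top² = 2g(h − 2r) = 2(9.81)(10.8 − 4.760) = 118.50 m²/s²
At the top, both N and weight point toward the centre: N + mg = mv_top²/r
N = m(v_top²/r − g) = 2.58(118.50/2.38 − 9.81) = 103.2 N

N = 103 N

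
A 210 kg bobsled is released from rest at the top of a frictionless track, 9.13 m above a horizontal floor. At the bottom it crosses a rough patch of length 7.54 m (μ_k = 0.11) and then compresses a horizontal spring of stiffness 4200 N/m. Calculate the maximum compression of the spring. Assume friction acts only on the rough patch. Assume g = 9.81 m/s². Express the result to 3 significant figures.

Initial energy: E₁ = mgh = (210)(9.81)(9.13) = 18809 J
Friction removes W_f = μ_k mg d = (0.11)(210)(9.81)(7.54) = 1709 J
Energy reaching the spring: E = 18809 − 1709 = 17100 J
At max compression ½kx² = E ⇒ x = √(2E/k) = √(2 × 17100/4200) = 2.854 m

x = 2.85 m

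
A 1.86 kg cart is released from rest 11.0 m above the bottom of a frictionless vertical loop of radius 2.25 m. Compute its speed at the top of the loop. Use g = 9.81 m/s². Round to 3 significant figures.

Energy conservation: mgh = ½mv_top² + mg(2r)
v_top² = 2g(h − 2r) = 2(9.81)(11.0 − 4.500) = 127.5
v_top = 11.29 m/s

v = 11.3 m/s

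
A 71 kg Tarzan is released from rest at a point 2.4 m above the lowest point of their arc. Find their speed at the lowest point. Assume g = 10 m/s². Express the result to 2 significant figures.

Mechanical energy is conserved (no friction): mgh = ½mv²
v = √(2gh) = √(2 × 10 × 2.4) = √48.000 = 6.928 m/s

v = 6.9 m/s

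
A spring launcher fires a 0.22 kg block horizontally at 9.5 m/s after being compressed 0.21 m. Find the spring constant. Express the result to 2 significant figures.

Energy stored in the spring equals the launch KE: ½kx² = ½mv²
k = mv²/x² = (0.22)(9.5)²/(0.21)² = 450.2 N/m

k = 450 N/m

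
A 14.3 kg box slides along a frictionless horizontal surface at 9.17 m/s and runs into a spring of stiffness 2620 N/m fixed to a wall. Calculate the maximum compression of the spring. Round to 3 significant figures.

x = 0.677 m

All KE is stored as spring PE at maximum compression: ½mv² = ½kx²
x = v√(m/k) = 9.17 × √(14.3/2620) = 0.6775 m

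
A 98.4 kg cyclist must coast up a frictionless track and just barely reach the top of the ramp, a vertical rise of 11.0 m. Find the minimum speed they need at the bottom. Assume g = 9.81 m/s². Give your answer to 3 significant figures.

At the top they are momentarily at rest, so all KE converts to PE: ½mv² = mgh
v = √(2gh) = √(2 × 9.81 × 11.0) = 14.69 m/s

v = 14.7 m/s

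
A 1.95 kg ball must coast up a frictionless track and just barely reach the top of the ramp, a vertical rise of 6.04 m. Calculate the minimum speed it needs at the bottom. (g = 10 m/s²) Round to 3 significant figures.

At the top it is momentarily at rest, so all KE converts to PE: ½mv² = mgh
v = √(2gh) = √(2 × 10 × 6.04) = 10.99 m/s

v = 11.0 m/s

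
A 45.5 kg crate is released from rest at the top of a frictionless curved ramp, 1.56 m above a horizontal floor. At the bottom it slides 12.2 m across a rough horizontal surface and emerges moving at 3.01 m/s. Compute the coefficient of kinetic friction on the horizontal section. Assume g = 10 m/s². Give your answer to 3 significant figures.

μ_k = 0.0907

Energy bookkeeping (friction removes W_f = μ_k N d):
mgh = ½mv² + μ_k m g d
mgh = 709.80 J; ½mv² = 206.12 J
W_f = 709.80 − 206.12 = 503.7 J
μ_k = W_f/(mg·d) = 503.7/(455.0 × 12.2) = 0.09074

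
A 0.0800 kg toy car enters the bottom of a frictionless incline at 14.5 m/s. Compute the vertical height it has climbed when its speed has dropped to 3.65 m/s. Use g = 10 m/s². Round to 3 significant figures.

Energy balance between the two points: ½mv₁² = ½mv₂² + mgh
h = (v₁² − v₂²)/(2g) = (14.5² − 3.65²)/(2 × 10) = 9.846 m

h = 9.85 m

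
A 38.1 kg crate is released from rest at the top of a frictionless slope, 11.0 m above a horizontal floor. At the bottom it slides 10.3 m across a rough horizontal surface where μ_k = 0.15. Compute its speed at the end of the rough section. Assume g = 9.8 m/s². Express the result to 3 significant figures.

Applying the work–energy principle:
mgh = ½mv² + μ_k m g d
W_f = μ_k mg d = (0.15)(38.1)(9.8)(10.3) = 576.9 J
½mv² = mgh − W_f = 4107.2 − 576.9 = 3530.3 J
v = √(2 × 3530.3/38.1) = 13.61 m/s

v = 13.6 m/s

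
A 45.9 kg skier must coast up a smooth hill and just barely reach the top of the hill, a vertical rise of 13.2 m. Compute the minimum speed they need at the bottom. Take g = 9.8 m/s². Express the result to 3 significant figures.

v = 16.1 m/s

At the top they are momentarily at rest, so all KE converts to PE: ½mv² = mgh
v = √(2gh) = √(2 × 9.8 × 13.2) = 16.08 m/s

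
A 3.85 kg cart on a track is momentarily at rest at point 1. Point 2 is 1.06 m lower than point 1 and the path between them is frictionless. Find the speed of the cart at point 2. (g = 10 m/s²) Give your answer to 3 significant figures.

v = 4.60 m/s

By conservation of mechanical energy, mgh = ½mv²
The mass cancels from both sides.
v = √(2gh) = √(2 × 10 × 1.06) = √21.200 = 4.604 m/s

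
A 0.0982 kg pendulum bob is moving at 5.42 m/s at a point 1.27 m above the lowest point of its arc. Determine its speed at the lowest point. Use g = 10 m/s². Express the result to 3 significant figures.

v = 7.40 m/s

Energy conservation between the two points: ½mv₀² + mgh = ½mv²
v² = v₀² + 2gh = (5.42)² + 2(10)(1.27) = 54.776
v = √54.776 = 7.401 m/s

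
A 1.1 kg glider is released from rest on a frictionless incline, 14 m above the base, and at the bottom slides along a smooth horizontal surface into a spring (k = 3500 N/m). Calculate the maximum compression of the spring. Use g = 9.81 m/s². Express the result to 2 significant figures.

Energy conservation (no friction) from release to max compression: mgh = ½kx²
x = √(2mgh/k) = √(2 × 1.1 × 9.81 × 14 / 3500) = 0.2938 m

x = 0.29 m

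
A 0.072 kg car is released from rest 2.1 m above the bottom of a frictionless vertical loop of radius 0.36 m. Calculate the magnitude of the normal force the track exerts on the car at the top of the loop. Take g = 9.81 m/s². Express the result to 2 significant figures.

N = 4.7 N

Energy from release to top (height 2r): mgh = ½mv_top² + mg(2r)
v_top² = 2g(h − 2r) = 2(9.81)(2.1 − 0.7200) = 27.076 m²/s²
At the top, both N and weight point toward the centre: N + mg = mv_top²/r
N = m(v_top²/r − g) = 0.072(27.076/0.36 − 9.81) = 4.709 N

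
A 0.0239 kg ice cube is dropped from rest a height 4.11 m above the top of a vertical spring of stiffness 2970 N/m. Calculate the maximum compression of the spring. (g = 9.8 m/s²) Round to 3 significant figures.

x = 0.0255 m

Take the reference level at the top of the uncompressed spring. At max compression the cube has fallen H + x and is momentarily at rest:
mg(H + x) = ½kx²
½(2970)x² − (0.0239)(9.8)x − (0.0239)(9.8)(4.11) = 0
1485x² − 0.2342x − 0.9626 = 0
x = [0.2342 + √(0.05486 + 5718.1)]/(2 × 1485) = 0.02554 m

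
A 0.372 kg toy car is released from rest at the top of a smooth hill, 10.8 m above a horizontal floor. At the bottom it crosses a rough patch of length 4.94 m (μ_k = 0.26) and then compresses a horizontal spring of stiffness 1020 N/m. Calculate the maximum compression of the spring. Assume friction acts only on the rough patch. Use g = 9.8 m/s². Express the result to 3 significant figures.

x = 0.261 m

Initial energy: E₁ = mgh = (0.372)(9.8)(10.8) = 39.372 J
Friction removes W_f = μ_k mg d = (0.26)(0.372)(9.8)(4.94) = 4.682 J
Energy reaching the spring: E = 39.372 − 4.682 = 34.690 J
At max compression ½kx² = E ⇒ x = √(2E/k) = √(2 × 34.690/1020) = 0.2608 m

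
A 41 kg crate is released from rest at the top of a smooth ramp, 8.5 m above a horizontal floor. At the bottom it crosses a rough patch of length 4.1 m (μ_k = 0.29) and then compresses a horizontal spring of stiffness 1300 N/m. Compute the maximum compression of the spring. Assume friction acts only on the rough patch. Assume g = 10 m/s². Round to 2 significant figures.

Initial energy: E₁ = mgh = (41)(10)(8.5) = 3485.0 J
Friction removes W_f = μ_k mg d = (0.29)(41)(10)(4.1) = 487.5 J
Energy reaching the spring: E = 3485.0 − 487.5 = 2997.5 J
At max compression ½kx² = E ⇒ x = √(2E/k) = √(2 × 2997.5/1300) = 2.147 m

x = 2.1 m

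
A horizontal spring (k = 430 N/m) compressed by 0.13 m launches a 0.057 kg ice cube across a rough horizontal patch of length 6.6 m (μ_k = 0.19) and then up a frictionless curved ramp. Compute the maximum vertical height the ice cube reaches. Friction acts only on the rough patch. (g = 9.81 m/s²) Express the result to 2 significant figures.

h = 5.2 m

Spring energy: E₀ = ½kx² = ½(430)(0.13)² = 3.6335 J
Friction: W_f = μ_k mg d = (0.19)(0.057)(9.81)(6.6) = 0.7012 J
Energy at base of ramp: E = 3.6335 − 0.7012 = 2.9323 J
At max height all remaining energy is PE: mgh = E ⇒ h = E/(mg) = 2.9323/(0.057 × 9.81) = 5.244 m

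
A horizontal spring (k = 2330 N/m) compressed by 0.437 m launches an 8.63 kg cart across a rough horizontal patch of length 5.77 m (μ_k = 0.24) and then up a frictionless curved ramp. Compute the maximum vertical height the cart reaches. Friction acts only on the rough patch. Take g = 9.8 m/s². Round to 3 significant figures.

Spring energy: E₀ = ½kx² = ½(2330)(0.437)² = 222.48 J
Friction: W_f = μ_k mg d = (0.24)(8.63)(9.8)(5.77) = 117.1 J
Energy at base of ramp: E = 222.48 − 117.1 = 105.36 J
At max height all remaining energy is PE: mgh = E ⇒ h = E/(mg) = 105.36/(8.63 × 9.8) = 1.246 m

h = 1.25 m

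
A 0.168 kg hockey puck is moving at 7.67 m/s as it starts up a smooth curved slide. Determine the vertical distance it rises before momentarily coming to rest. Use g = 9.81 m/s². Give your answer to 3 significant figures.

By energy conservation, ½mv² = mgh
h = v²/(2g) = 7.67²/(2 × 9.81) = 2.998 m

h = 3.00 m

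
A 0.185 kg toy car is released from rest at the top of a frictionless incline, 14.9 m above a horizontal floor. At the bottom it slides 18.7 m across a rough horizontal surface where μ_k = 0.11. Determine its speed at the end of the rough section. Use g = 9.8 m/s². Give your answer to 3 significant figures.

Energy at the top = energy at the end + work done against friction:
mgh = ½mv² + μ_k m g d
W_f = μ_k mg d = (0.11)(0.185)(9.8)(18.7) = 3.729 J
½mv² = mgh − W_f = 27.014 − 3.729 = 23.284 J
v = √(2 × 23.284/0.185) = 15.87 m/s

v = 15.9 m/s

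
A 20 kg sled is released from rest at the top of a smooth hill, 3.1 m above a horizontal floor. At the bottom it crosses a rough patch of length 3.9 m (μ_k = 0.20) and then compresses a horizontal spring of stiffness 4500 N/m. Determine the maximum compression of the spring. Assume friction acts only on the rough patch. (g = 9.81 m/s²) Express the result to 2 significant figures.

Initial energy: E₁ = mgh = (20)(9.81)(3.1) = 608.22 J
Friction removes W_f = μ_k mg d = (0.20)(20)(9.81)(3.9) = 153.0 J
Energy reaching the spring: E = 608.22 − 153.0 = 455.18 J
At max compression ½kx² = E ⇒ x = √(2E/k) = √(2 × 455.18/4500) = 0.4498 m

x = 0.45 m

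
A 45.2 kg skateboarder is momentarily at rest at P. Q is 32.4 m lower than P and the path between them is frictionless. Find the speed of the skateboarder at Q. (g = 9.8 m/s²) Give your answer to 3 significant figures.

Energy conservation between the two points: mgh = ½mv²
The mass cancels from both sides.
v = √(2gh) = √(2 × 9.8 × 32.4) = √635.04 = 25.20 m/s

v = 25.2 m/s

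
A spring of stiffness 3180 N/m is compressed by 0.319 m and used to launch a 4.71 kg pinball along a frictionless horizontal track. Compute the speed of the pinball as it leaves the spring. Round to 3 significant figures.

The pinball leaves the spring when the spring is at natural length, so ½kx² = ½mv²
v = x√(k/m) = 0.319 × √(3180/4.71) = 8.289 m/s

v = 8.29 m/s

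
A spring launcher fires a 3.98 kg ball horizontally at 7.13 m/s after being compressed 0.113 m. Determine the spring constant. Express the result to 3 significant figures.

Energy stored in the spring equals the launch KE: ½kx² = ½mv²
k = mv²/x² = (3.98)(7.13)²/(0.113)² = 15845 N/m

k = 15800 N/m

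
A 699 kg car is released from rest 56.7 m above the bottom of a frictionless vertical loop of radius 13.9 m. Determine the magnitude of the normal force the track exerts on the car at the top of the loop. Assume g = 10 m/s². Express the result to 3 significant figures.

N = 22100 N

Energy from release to top (height 2r): mgh = ½mv_top² + mg(2r)
v_top² = 2g(h − 2r) = 2(10)(56.7 − 27.80) = 578.00 m²/s²
At the top, both N and weight point toward the centre: N + mg = mv_top²/r
N = m(v_top²/r − g) = 699(578.00/13.9 − 10) = 22076 N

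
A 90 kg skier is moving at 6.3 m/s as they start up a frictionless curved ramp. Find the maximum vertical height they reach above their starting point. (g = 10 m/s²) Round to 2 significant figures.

h = 2.0 m

Setting KE at the bottom equal to PE gained: ½mv² = mgh
h = v²/(2g) = 6.3²/(2 × 10) = 1.984 m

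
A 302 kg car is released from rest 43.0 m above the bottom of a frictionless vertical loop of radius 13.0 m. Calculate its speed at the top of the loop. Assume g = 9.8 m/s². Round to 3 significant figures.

Energy conservation: mgh = ½mv_top² + mg(2r)
v_top² = 2g(h − 2r) = 2(9.8)(43.0 − 26.00) = 333.2
v_top = 18.25 m/s

v = 18.3 m/s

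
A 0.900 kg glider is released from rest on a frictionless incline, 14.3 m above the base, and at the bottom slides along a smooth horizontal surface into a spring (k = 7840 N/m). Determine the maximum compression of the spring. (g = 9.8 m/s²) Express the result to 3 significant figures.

x = 0.179 m

At max compression the glider is momentarily at rest: mgh = ½kx²
x = √(2mgh/k) = √(2 × 0.900 × 9.8 × 14.3 / 7840) = 0.1794 m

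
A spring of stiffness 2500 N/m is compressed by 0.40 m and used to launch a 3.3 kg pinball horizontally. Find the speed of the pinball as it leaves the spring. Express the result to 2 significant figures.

v = 11 m/s

Spring PE converts entirely to kinetic energy: ½kx² = ½mv²
v = x√(k/m) = 0.40 × √(2500/3.3) = 11.01 m/s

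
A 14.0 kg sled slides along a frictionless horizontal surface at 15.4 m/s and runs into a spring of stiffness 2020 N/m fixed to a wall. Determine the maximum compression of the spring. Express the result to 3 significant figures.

All KE is stored as spring PE at maximum compression: ½mv² = ½kx²
x = v√(m/k) = 15.4 × √(14.0/2020) = 1.282 m

x = 1.28 m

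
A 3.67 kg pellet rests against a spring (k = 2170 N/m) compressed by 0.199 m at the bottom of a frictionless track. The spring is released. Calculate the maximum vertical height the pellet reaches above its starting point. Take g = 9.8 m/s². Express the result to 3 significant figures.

At maximum height the pellet is at rest, so ½kx² = mgh
h = kx²/(2mg) = (2170)(0.199)²/(2 × 3.67 × 9.8) = 1.195 m

h = 1.19 m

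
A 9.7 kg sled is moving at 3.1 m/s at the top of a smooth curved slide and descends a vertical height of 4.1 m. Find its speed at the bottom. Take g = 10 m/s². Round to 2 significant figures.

v = 9.6 m/s

Equating total energy at the two states: ½mv₀² + mgh = ½mv²
v² = v₀² + 2gh = (3.1)² + 2(10)(4.1) = 91.610
v = √91.610 = 9.571 m/s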